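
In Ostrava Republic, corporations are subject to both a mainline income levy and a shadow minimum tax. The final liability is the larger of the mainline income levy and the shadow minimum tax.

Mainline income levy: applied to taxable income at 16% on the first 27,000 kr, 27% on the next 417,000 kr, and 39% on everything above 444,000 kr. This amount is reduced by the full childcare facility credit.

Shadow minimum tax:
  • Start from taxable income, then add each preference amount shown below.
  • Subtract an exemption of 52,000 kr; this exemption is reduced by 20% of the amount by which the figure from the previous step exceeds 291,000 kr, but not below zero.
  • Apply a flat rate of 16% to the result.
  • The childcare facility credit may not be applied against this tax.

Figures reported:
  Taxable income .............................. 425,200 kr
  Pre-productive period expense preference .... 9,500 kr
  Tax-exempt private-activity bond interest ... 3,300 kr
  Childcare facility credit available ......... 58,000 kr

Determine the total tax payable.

66,464 kr

Mainline income levy:
  27,000 kr × 16% = 4,320 kr
  398,200 kr × 27% = 107,514 kr
  → 111,834 kr
  Less childcare facility credit 58,000 kr → 53,834 kr

Shadow minimum tax:
  Adjusted income: 425,200 kr + 9,500 kr + 3,300 kr = 438,000 kr
  Exemption: 52,000 kr − 20% × (438,000 kr − 291,000 kr) = 52,000 kr − 29,400 kr = 22,600 kr
  Base: 438,000 kr − 22,600 kr = 415,400 kr
  415,400 kr × 16% = 66,464 kr

66,464 kr > 53,834 kr, so the shadow minimum tax is the binding amount.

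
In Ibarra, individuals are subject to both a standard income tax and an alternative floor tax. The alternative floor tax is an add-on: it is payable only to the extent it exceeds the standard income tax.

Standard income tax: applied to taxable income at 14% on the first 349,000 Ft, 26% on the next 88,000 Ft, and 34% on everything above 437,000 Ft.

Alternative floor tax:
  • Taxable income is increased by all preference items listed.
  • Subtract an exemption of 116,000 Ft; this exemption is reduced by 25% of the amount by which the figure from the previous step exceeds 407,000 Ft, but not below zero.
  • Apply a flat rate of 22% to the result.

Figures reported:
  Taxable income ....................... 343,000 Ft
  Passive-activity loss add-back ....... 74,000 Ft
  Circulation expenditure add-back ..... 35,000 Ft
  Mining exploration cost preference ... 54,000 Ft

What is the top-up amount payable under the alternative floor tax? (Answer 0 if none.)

43,225 Ft

Standard income tax:
  343,000 Ft × 14% = 48,020 Ft

Alternative floor tax:
  Adjusted income: 343,000 Ft + 74,000 Ft + 35,000 Ft + 54,000 Ft = 506,000 Ft
  Exemption: 116,000 Ft − 25% × (506,000 Ft − 407,000 Ft) = 116,000 Ft − 24,750 Ft = 91,250 Ft
  Base: 506,000 Ft − 91,250 Ft = 414,750 Ft
  414,750 Ft × 22% = 91,245 Ft

Excess of alternative floor tax over standard income tax: 91,245 Ft − 48,020 Ft = 43,225 Ft.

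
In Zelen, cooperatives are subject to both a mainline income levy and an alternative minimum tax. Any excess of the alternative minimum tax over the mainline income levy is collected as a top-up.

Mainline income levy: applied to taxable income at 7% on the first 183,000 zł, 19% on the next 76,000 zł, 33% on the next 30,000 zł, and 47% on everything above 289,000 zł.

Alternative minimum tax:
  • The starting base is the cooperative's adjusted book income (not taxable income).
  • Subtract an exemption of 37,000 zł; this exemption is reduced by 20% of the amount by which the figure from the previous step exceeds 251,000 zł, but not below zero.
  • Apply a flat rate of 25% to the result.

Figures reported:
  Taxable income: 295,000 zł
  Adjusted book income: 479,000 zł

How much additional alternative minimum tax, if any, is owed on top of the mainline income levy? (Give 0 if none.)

79,780 zł

Mainline income levy:
  183,000 zł × 7% = 12,810 zł
  76,000 zł × 19% = 14,440 zł
  30,000 zł × 33% = 9,900 zł
  6,000 zł × 47% = 2,820 zł
  → 39,970 zł

Alternative minimum tax:
  Base (adjusted book income): 479,000 zł
  Exemption: 20% × (479,000 zł − 251,000 zł) = 45,600 zł ≥ 37,000 zł, so the exemption is fully phased out
  Base: 479,000 zł − 0 zł = 479,000 zł
  479,000 zł × 25% = 119,750 zł

Excess of alternative minimum tax over mainline income levy: 119,750 zł − 39,970 zł = 79,780 zł.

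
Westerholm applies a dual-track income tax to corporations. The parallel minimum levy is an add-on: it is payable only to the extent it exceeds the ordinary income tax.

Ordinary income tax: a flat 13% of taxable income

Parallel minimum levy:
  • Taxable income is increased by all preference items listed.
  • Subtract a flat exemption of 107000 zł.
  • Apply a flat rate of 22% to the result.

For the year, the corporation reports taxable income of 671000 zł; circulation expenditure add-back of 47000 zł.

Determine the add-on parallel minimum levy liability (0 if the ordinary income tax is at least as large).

Parallel minimum levy:
  Adjusted income: 671000 zł + 47000 zł = 718000 zł
  Less exemption 107000 zł → base 611000 zł
  611000 zł × 22% = 134420 zł

Ordinary income tax:
  671000 zł × 13% = 87230 zł

Excess of parallel minimum levy over ordinary income tax: 134420 zł − 87230 zł = 47190 zł.

47190 zł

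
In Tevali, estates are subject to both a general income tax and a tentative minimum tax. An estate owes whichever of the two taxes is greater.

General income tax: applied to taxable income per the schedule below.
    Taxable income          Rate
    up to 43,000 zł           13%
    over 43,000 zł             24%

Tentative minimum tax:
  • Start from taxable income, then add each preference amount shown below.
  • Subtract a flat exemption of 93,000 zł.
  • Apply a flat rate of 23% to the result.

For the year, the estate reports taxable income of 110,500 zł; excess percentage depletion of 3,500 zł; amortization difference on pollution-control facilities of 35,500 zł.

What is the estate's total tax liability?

21,790 zł

General income tax:
  43,000 zł × 13% = 5,590 zł
  67,500 zł × 24% = 16,200 zł
  → 21,790 zł

Tentative minimum tax:
  Adjusted income: 110,500 zł + 3,500 zł + 35,500 zł = 149,500 zł
  Less exemption 93,000 zł → base 56,500 zł
  56,500 zł × 23% = 12,995 zł

21,790 zł > 12,995 zł, so the general income tax governs.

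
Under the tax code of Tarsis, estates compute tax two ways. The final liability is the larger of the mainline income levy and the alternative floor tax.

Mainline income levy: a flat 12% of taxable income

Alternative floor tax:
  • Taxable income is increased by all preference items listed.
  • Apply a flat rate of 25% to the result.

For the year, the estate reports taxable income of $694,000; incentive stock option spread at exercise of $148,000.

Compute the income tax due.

$210,500

Mainline income levy:
  $694,000 × 12% = $83,280

Alternative floor tax:
  Adjusted income: $694,000 + $148,000 = $842,000
  $842,000 × 25% = $210,500

$210,500 > $83,280, so the alternative floor tax is the binding amount.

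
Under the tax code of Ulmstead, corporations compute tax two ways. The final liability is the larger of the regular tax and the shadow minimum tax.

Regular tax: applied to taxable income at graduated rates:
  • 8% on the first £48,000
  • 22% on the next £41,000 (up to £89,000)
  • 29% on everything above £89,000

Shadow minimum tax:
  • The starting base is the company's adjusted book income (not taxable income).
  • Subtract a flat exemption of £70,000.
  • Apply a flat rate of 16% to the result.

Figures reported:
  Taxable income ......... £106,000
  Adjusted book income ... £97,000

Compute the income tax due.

£17,790

Regular tax:
  £48,000 × 8% = £3,840
  £41,000 × 22% = £9,020
  £17,000 × 29% = £4,930
  → £17,790

Shadow minimum tax:
  Base (adjusted book income): £97,000
  Less exemption £70,000 → base £27,000
  £27,000 × 16% = £4,320

£17,790 > £4,320, so the regular tax governs.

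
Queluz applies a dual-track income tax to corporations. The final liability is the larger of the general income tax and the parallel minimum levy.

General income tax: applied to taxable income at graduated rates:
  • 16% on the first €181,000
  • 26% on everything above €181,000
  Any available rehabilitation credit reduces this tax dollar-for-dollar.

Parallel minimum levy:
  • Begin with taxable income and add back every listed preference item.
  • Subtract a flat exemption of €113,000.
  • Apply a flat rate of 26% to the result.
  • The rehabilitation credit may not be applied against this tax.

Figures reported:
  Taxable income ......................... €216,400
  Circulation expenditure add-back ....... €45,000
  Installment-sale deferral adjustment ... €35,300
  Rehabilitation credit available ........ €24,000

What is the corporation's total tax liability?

Parallel minimum levy:
  Adjusted income: €216,400 + €45,000 + €35,300 = €296,700
  Less exemption €113,000 → base €183,700
  €183,700 × 26% = €47,762

General income tax:
  €181,000 × 16% = €28,960
  €35,400 × 26% = €9,204
  → €38,164
  Less rehabilitation credit €24,000 → €14,164

€47,762 > €14,164, so the parallel minimum levy is the binding amount.

€47,762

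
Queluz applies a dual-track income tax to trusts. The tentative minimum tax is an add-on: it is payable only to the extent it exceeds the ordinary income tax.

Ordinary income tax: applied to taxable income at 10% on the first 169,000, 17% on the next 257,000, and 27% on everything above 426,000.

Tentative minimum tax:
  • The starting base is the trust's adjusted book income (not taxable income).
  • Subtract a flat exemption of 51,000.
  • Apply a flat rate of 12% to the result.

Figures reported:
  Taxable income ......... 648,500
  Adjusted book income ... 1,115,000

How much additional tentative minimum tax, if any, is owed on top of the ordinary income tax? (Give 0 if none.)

7,015

Tentative minimum tax:
  Base (adjusted book income): 1,115,000
  Less exemption 51,000 → base 1,064,000
  1,064,000 × 12% = 127,680

Ordinary income tax:
  169,000 × 10% = 16,900
  257,000 × 17% = 43,690
  222,500 × 27% = 60,075
  → 120,665

Excess of tentative minimum tax over ordinary income tax: 127,680 − 120,665 = 7,015.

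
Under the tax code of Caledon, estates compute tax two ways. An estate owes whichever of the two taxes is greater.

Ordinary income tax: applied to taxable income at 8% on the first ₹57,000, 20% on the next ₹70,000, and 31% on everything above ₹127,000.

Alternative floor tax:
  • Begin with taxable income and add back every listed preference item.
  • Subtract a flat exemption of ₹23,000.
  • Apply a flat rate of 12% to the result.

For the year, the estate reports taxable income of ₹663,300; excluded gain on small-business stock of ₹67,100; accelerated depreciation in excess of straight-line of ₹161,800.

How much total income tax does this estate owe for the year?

Alternative floor tax:
  Adjusted income: ₹663,300 + ₹67,100 + ₹161,800 = ₹892,200
  Less exemption ₹23,000 → base ₹869,200
  ₹869,200 × 12% = ₹104,304

Ordinary income tax:
  ₹57,000 × 8% = ₹4,560
  ₹70,000 × 20% = ₹14,000
  ₹536,300 × 31% = ₹166,253
  → ₹184,813

₹184,813 > ₹104,304, so the ordinary income tax governs.

₹184,813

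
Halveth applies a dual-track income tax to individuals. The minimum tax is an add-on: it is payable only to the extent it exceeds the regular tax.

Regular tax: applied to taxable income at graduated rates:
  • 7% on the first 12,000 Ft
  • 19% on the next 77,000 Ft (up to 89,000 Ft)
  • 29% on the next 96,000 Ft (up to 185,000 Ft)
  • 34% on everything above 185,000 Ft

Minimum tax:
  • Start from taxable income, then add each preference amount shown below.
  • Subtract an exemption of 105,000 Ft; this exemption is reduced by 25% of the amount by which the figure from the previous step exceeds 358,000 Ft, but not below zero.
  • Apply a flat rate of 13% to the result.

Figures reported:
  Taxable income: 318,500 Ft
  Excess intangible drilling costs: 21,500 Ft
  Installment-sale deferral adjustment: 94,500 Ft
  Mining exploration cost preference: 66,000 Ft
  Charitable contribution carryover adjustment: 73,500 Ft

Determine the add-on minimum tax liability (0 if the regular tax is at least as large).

Regular tax:
  12,000 Ft × 7% = 840 Ft
  77,000 Ft × 19% = 14,630 Ft
  96,000 Ft × 29% = 27,840 Ft
  133,500 Ft × 34% = 45,390 Ft
  → 88,700 Ft

Minimum tax:
  Adjusted income: 318,500 Ft + 21,500 Ft + 94,500 Ft + 66,000 Ft + 73,500 Ft = 574,000 Ft
  Exemption: 105,000 Ft − 25% × (574,000 Ft − 358,000 Ft) = 105,000 Ft − 54,000 Ft = 51,000 Ft
  Base: 574,000 Ft − 51,000 Ft = 523,000 Ft
  523,000 Ft × 13% = 67,990 Ft

67,990 Ft ≤ 88,700 Ft, so no add-on is due.

0 Ft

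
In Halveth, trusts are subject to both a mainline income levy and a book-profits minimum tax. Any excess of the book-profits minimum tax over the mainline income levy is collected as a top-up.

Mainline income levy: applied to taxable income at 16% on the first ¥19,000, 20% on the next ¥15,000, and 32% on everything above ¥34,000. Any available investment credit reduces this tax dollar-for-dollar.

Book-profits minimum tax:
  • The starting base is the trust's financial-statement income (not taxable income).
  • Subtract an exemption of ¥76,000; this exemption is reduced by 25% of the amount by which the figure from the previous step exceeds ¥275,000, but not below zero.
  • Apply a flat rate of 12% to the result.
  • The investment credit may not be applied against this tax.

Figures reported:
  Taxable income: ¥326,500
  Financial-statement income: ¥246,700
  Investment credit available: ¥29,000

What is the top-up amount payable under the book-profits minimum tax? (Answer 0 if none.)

Book-profits minimum tax:
  Base (financial-statement income): ¥246,700
  Exemption: ¥246,700 ≤ ¥275,000, so full ¥76,000 applies
  Base: ¥246,700 − ¥76,000 = ¥170,700
  ¥170,700 × 12% = ¥20,484

Mainline income levy:
  ¥19,000 × 16% = ¥3,040
  ¥15,000 × 20% = ¥3,000
  ¥292,500 × 32% = ¥93,600
  → ¥99,640
  Less investment credit ¥29,000 → ¥70,640

¥20,484 ≤ ¥70,640, so no add-on is due.

¥0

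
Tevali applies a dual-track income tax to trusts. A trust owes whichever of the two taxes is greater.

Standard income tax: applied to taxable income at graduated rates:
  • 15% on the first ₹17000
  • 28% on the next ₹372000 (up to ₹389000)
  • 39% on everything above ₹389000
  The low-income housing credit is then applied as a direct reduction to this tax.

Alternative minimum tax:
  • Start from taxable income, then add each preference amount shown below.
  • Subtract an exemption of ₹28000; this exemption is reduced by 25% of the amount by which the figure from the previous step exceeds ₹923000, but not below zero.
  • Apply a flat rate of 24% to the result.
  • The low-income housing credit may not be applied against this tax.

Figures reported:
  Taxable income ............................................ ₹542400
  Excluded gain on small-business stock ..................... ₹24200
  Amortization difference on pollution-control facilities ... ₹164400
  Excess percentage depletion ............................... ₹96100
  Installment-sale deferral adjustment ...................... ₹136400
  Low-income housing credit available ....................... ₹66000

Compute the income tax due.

Standard income tax:
  ₹17000 × 15% = ₹2550
  ₹372000 × 28% = ₹104160
  ₹153400 × 39% = ₹59826
  → ₹166536
  Less low-income housing credit ₹66000 → ₹100536

Alternative minimum tax:
  Adjusted income: ₹542400 + ₹24200 + ₹164400 + ₹96100 + ₹136400 = ₹963500
  Exemption: ₹28000 − 25% × (₹963500 − ₹923000) = ₹28000 − ₹10125 = ₹17875
  Base: ₹963500 − ₹17875 = ₹945625
  ₹945625 × 24% = ₹226950

₹226950 > ₹100536, so the alternative minimum tax is the binding amount.

₹226950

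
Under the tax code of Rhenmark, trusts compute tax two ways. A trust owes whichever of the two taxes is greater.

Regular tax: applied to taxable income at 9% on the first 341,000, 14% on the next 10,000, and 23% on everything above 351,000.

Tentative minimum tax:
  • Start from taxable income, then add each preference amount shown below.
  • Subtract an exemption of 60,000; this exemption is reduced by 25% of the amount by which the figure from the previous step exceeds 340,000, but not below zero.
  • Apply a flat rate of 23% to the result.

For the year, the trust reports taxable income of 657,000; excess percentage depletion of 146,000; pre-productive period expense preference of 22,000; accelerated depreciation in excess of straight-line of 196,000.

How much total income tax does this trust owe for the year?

234,830

Tentative minimum tax:
  Adjusted income: 657,000 + 146,000 + 22,000 + 196,000 = 1,021,000
  Exemption: 25% × (1,021,000 − 340,000) = 170,250 ≥ 60,000, so the exemption is fully phased out
  Base: 1,021,000 − 0 = 1,021,000
  1,021,000 × 23% = 234,830

Regular tax:
  341,000 × 9% = 30,690
  10,000 × 14% = 1,400
  306,000 × 23% = 70,380
  → 102,470

234,830 > 102,470, so the tentative minimum tax is the binding amount.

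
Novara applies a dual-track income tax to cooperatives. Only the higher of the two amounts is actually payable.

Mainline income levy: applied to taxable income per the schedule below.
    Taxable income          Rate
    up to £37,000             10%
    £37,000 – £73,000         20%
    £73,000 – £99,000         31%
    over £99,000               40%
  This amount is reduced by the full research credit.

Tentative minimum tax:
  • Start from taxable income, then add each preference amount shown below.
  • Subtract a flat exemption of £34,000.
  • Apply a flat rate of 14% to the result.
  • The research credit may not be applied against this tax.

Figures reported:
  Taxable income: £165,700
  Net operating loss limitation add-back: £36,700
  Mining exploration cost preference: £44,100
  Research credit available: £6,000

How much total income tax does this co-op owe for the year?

£39,640

Mainline income levy:
  £37,000 × 10% = £3,700
  £36,000 × 20% = £7,200
  £26,000 × 31% = £8,060
  £66,700 × 40% = £26,680
  → £45,640
  Less research credit £6,000 → £39,640

Tentative minimum tax:
  Adjusted income: £165,700 + £36,700 + £44,100 = £246,500
  Less exemption £34,000 → base £212,500
  £212,500 × 14% = £29,750

£39,640 > £29,750, so the mainline income levy governs.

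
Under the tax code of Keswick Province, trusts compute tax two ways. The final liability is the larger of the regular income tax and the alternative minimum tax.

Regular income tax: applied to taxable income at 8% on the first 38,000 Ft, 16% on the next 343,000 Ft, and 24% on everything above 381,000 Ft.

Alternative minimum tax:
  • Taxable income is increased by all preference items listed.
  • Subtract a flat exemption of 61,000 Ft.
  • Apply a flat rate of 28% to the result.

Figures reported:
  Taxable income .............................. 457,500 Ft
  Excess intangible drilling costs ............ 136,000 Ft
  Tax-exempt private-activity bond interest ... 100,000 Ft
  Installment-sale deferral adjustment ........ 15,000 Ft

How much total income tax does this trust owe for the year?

Regular income tax:
  38,000 Ft × 8% = 3,040 Ft
  343,000 Ft × 16% = 54,880 Ft
  76,500 Ft × 24% = 18,360 Ft
  → 76,280 Ft

Alternative minimum tax:
  Adjusted income: 457,500 Ft + 136,000 Ft + 100,000 Ft + 15,000 Ft = 708,500 Ft
  Less exemption 61,000 Ft → base 647,500 Ft
  647,500 Ft × 28% = 181,300 Ft

181,300 Ft > 76,280 Ft, so the alternative minimum tax is the binding amount.

181,300 Ft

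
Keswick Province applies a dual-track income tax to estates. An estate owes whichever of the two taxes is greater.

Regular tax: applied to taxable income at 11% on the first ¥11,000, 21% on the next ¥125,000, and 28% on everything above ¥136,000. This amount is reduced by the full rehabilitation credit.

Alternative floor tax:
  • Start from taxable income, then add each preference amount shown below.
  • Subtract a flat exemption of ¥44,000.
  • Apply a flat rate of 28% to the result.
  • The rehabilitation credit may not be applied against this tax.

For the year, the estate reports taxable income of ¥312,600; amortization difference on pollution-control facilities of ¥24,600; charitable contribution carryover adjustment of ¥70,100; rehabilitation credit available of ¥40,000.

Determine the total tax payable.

¥101,724

Alternative floor tax:
  Adjusted income: ¥312,600 + ¥24,600 + ¥70,100 = ¥407,300
  Less exemption ¥44,000 → base ¥363,300
  ¥363,300 × 28% = ¥101,724

Regular tax:
  ¥11,000 × 11% = ¥1,210
  ¥125,000 × 21% = ¥26,250
  ¥176,600 × 28% = ¥49,448
  → ¥76,908
  Less rehabilitation credit ¥40,000 → ¥36,908

¥101,724 > ¥36,908, so the alternative floor tax is the binding amount.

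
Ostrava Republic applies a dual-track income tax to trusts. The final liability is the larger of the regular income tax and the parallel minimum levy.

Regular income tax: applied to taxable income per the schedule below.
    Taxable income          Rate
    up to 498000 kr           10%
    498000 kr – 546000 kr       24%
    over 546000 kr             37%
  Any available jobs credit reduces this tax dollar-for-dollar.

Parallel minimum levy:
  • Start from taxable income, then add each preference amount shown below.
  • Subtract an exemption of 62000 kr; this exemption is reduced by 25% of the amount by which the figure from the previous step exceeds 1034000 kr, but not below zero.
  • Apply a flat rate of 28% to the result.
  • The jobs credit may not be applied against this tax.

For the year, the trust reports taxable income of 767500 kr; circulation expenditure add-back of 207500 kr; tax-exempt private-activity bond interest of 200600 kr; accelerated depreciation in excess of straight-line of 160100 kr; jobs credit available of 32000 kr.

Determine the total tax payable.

Regular income tax:
  498000 kr × 10% = 49800 kr
  48000 kr × 24% = 11520 kr
  221500 kr × 37% = 81955 kr
  → 143275 kr
  Less jobs credit 32000 kr → 111275 kr

Parallel minimum levy:
  Adjusted income: 767500 kr + 207500 kr + 200600 kr + 160100 kr = 1335700 kr
  Exemption: 25% × (1335700 kr − 1034000 kr) = 75425 kr ≥ 62000 kr, so the exemption is fully phased out
  Base: 1335700 kr − 0 kr = 1335700 kr
  1335700 kr × 28% = 373996 kr

373996 kr > 111275 kr, so the parallel minimum levy is the binding amount.

373996 kr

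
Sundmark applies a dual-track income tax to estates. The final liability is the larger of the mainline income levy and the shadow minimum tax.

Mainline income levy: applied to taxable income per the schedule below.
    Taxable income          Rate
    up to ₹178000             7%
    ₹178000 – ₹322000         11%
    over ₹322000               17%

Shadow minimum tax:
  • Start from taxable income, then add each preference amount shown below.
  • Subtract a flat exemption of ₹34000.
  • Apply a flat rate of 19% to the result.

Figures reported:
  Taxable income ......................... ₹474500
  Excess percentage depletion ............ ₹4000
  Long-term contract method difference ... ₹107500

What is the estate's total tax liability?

₹104880

Mainline income levy:
  ₹178000 × 7% = ₹12460
  ₹144000 × 11% = ₹15840
  ₹152500 × 17% = ₹25925
  → ₹54225

Shadow minimum tax:
  Adjusted income: ₹474500 + ₹4000 + ₹107500 = ₹586000
  Less exemption ₹34000 → base ₹552000
  ₹552000 × 19% = ₹104880

₹104880 > ₹54225, so the shadow minimum tax is the binding amount.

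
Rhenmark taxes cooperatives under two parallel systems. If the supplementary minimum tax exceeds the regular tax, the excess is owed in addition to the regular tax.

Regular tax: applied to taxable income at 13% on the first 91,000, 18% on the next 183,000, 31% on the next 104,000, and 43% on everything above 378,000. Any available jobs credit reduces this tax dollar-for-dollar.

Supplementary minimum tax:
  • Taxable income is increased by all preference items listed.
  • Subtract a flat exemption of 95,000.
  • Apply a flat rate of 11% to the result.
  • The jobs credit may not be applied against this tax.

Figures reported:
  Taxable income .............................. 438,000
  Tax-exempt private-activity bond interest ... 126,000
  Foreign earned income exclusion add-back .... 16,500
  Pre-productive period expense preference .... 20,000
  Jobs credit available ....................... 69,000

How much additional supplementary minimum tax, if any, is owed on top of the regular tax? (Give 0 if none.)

Supplementary minimum tax:
  Adjusted income: 438,000 + 126,000 + 16,500 + 20,000 = 600,500
  Less exemption 95,000 → base 505,500
  505,500 × 11% = 55,605

Regular tax:
  91,000 × 13% = 11,830
  183,000 × 18% = 32,940
  104,000 × 31% = 32,240
  60,000 × 43% = 25,800
  → 102,810
  Less jobs credit 69,000 → 33,810

Excess of supplementary minimum tax over regular tax: 55,605 − 33,810 = 21,795.

21,795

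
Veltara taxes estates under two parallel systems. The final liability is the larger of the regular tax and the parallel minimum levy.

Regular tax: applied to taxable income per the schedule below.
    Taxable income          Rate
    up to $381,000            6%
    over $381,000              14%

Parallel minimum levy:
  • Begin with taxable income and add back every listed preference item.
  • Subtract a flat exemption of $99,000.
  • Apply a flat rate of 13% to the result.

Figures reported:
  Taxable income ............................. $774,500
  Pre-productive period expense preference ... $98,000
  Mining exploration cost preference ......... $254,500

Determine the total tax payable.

Regular tax:
  $381,000 × 6% = $22,860
  $393,500 × 14% = $55,090
  → $77,950

Parallel minimum levy:
  Adjusted income: $774,500 + $98,000 + $254,500 = $1,127,000
  Less exemption $99,000 → base $1,028,000
  $1,028,000 × 13% = $133,640

$133,640 > $77,950, so the parallel minimum levy is the binding amount.

$133,640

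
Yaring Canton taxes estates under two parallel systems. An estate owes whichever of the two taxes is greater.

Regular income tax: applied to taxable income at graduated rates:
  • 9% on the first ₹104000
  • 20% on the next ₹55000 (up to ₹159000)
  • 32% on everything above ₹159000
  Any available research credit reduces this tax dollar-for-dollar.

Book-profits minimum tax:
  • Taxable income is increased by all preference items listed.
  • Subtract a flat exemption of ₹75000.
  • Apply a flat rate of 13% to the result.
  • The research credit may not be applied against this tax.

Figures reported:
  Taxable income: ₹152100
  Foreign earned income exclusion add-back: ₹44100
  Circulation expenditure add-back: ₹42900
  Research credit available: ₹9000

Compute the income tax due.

₹21333

Regular income tax:
  ₹104000 × 9% = ₹9360
  ₹48100 × 20% = ₹9620
  → ₹18980
  Less research credit ₹9000 → ₹9980

Book-profits minimum tax:
  Adjusted income: ₹152100 + ₹44100 + ₹42900 = ₹239100
  Less exemption ₹75000 → base ₹164100
  ₹164100 × 13% = ₹21333

₹21333 > ₹9980, so the book-profits minimum tax is the binding amount.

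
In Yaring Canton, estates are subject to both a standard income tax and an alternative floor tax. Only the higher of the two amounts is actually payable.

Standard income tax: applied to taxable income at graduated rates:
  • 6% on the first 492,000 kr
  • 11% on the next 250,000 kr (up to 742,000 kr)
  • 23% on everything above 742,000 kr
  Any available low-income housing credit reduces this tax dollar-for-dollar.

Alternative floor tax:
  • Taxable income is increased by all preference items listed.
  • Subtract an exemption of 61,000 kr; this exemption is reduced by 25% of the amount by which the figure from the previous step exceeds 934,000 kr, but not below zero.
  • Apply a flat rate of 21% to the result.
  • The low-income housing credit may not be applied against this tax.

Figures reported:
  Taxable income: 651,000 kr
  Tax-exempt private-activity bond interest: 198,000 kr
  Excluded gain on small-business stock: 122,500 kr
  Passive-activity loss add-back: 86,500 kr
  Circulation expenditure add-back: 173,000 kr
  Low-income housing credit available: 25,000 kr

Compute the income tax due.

258,510 kr

Alternative floor tax:
  Adjusted income: 651,000 kr + 198,000 kr + 122,500 kr + 86,500 kr + 173,000 kr = 1,231,000 kr
  Exemption: 25% × (1,231,000 kr − 934,000 kr) = 74,250 kr ≥ 61,000 kr, so the exemption is fully phased out
  Base: 1,231,000 kr − 0 kr = 1,231,000 kr
  1,231,000 kr × 21% = 258,510 kr

Standard income tax:
  492,000 kr × 6% = 29,520 kr
  159,000 kr × 11% = 17,490 kr
  → 47,010 kr
  Less low-income housing credit 25,000 kr → 22,010 kr

258,510 kr > 22,010 kr, so the alternative floor tax is the binding amount.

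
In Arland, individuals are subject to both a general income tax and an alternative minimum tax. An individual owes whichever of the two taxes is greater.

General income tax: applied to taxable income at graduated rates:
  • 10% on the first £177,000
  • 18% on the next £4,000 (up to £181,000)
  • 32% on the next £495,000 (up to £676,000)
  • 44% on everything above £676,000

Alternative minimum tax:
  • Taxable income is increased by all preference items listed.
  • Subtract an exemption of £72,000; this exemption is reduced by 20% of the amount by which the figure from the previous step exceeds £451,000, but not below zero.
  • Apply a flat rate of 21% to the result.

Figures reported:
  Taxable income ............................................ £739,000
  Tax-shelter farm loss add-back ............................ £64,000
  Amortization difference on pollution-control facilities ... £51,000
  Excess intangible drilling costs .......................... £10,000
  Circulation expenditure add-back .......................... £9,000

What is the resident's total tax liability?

Alternative minimum tax:
  Adjusted income: £739,000 + £64,000 + £51,000 + £10,000 + £9,000 = £873,000
  Exemption: 20% × (£873,000 − £451,000) = £84,400 ≥ £72,000, so the exemption is fully phased out
  Base: £873,000 − £0 = £873,000
  £873,000 × 21% = £183,330

General income tax:
  £177,000 × 10% = £17,700
  £4,000 × 18% = £720
  £495,000 × 32% = £158,400
  £63,000 × 44% = £27,720
  → £204,540

£204,540 > £183,330, so the general income tax governs.

£204,540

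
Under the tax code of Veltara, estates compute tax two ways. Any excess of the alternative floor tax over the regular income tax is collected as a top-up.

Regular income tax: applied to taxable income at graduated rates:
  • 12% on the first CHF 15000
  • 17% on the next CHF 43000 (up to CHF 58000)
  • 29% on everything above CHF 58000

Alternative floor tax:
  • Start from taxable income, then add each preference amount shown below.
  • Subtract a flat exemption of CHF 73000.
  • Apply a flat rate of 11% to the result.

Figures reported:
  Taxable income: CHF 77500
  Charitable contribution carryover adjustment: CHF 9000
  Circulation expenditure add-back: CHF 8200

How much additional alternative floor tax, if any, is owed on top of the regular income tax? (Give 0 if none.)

CHF 0

Alternative floor tax:
  Adjusted income: CHF 77500 + CHF 9000 + CHF 8200 = CHF 94700
  Less exemption CHF 73000 → base CHF 21700
  CHF 21700 × 11% = CHF 2387

Regular income tax:
  CHF 15000 × 12% = CHF 1800
  CHF 43000 × 17% = CHF 7310
  CHF 19500 × 29% = CHF 5655
  → CHF 14765

CHF 2387 ≤ CHF 14765, so no add-on is due.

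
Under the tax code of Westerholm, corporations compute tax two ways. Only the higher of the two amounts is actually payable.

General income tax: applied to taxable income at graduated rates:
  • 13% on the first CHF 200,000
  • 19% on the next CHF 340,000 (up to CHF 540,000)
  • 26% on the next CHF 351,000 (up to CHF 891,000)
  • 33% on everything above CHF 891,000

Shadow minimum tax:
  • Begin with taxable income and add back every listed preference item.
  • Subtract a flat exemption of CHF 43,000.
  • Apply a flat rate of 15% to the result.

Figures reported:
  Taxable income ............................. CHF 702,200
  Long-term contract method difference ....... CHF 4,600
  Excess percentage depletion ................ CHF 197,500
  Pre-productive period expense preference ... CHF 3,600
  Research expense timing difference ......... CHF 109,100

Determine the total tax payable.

CHF 146,100

General income tax:
  CHF 200,000 × 13% = CHF 26,000
  CHF 340,000 × 19% = CHF 64,600
  CHF 162,200 × 26% = CHF 42,172
  → CHF 132,772

Shadow minimum tax:
  Adjusted income: CHF 702,200 + CHF 4,600 + CHF 197,500 + CHF 3,600 + CHF 109,100 = CHF 1,017,000
  Less exemption CHF 43,000 → base CHF 974,000
  CHF 974,000 × 15% = CHF 146,100

CHF 146,100 > CHF 132,772, so the shadow minimum tax is the binding amount.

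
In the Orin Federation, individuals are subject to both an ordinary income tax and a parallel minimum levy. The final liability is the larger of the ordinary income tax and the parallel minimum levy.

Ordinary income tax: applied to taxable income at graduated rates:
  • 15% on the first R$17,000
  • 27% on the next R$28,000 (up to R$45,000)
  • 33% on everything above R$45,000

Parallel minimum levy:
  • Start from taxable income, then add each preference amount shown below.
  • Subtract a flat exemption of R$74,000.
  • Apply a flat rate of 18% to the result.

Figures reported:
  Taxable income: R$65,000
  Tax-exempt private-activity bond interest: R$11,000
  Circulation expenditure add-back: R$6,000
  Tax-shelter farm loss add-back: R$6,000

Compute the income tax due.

R$16,710

Parallel minimum levy:
  Adjusted income: R$65,000 + R$11,000 + R$6,000 + R$6,000 = R$88,000
  Less exemption R$74,000 → base R$14,000
  R$14,000 × 18% = R$2,520

Ordinary income tax:
  R$17,000 × 15% = R$2,550
  R$28,000 × 27% = R$7,560
  R$20,000 × 33% = R$6,600
  → R$16,710

R$16,710 > R$2,520, so the ordinary income tax governs.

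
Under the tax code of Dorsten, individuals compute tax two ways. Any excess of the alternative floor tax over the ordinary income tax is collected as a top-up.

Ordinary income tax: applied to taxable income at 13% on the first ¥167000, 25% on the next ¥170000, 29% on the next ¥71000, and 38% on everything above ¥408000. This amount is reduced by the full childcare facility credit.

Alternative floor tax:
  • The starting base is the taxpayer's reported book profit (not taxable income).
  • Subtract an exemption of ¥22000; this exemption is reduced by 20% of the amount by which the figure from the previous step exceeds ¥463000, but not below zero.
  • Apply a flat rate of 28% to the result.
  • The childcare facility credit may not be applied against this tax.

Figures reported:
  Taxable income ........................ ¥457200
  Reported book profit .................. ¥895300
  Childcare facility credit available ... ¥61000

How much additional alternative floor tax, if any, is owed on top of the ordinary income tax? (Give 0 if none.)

¥208188

Ordinary income tax:
  ¥167000 × 13% = ¥21710
  ¥170000 × 25% = ¥42500
  ¥71000 × 29% = ¥20590
  ¥49200 × 38% = ¥18696
  → ¥103496
  Less childcare facility credit ¥61000 → ¥42496

Alternative floor tax:
  Base (reported book profit): ¥895300
  Exemption: 20% × (¥895300 − ¥463000) = ¥86460 ≥ ¥22000, so the exemption is fully phased out
  Base: ¥895300 − ¥0 = ¥895300
  ¥895300 × 28% = ¥250684

Excess of alternative floor tax over ordinary income tax: ¥250684 − ¥42496 = ¥208188.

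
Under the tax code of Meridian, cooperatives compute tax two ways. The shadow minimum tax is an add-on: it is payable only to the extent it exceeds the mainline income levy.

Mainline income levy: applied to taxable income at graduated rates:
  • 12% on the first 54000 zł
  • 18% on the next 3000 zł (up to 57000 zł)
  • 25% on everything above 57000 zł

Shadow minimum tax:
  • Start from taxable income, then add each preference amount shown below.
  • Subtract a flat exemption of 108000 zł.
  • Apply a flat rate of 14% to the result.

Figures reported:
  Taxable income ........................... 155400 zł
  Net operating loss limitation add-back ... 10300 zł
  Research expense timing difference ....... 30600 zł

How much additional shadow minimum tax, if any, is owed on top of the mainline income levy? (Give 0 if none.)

Mainline income levy:
  54000 zł × 12% = 6480 zł
  3000 zł × 18% = 540 zł
  98400 zł × 25% = 24600 zł
  → 31620 zł

Shadow minimum tax:
  Adjusted income: 155400 zł + 10300 zł + 30600 zł = 196300 zł
  Less exemption 108000 zł → base 88300 zł
  88300 zł × 14% = 12362 zł

12362 zł ≤ 31620 zł, so no add-on is due.

0 zł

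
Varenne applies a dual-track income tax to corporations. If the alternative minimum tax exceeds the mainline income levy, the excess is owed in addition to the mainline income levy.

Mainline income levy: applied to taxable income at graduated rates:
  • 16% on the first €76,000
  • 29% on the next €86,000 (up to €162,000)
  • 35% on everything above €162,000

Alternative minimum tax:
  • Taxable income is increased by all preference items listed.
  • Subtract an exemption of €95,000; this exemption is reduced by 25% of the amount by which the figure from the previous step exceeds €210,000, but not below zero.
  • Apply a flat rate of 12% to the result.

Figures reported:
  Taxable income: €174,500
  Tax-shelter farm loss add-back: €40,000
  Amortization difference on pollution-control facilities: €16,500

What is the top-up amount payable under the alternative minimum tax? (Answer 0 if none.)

Alternative minimum tax:
  Adjusted income: €174,500 + €40,000 + €16,500 = €231,000
  Exemption: €95,000 − 25% × (€231,000 − €210,000) = €95,000 − €5,250 = €89,750
  Base: €231,000 − €89,750 = €141,250
  €141,250 × 12% = €16,950

Mainline income levy:
  €76,000 × 16% = €12,160
  €86,000 × 29% = €24,940
  €12,500 × 35% = €4,375
  → €41,475

€16,950 ≤ €41,475, so no add-on is due.

€0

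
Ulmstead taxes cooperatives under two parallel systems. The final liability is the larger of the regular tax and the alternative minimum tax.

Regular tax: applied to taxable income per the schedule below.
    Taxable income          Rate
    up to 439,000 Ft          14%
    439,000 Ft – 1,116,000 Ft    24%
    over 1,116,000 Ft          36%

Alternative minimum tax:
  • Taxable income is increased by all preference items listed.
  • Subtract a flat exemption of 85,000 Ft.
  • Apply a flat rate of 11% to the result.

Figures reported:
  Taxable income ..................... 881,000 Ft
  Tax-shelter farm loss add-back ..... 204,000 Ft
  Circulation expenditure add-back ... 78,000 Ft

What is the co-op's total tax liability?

Alternative minimum tax:
  Adjusted income: 881,000 Ft + 204,000 Ft + 78,000 Ft = 1,163,000 Ft
  Less exemption 85,000 Ft → base 1,078,000 Ft
  1,078,000 Ft × 11% = 118,580 Ft

Regular tax:
  439,000 Ft × 14% = 61,460 Ft
  442,000 Ft × 24% = 106,080 Ft
  → 167,540 Ft

167,540 Ft > 118,580 Ft, so the regular tax governs.

167,540 Ft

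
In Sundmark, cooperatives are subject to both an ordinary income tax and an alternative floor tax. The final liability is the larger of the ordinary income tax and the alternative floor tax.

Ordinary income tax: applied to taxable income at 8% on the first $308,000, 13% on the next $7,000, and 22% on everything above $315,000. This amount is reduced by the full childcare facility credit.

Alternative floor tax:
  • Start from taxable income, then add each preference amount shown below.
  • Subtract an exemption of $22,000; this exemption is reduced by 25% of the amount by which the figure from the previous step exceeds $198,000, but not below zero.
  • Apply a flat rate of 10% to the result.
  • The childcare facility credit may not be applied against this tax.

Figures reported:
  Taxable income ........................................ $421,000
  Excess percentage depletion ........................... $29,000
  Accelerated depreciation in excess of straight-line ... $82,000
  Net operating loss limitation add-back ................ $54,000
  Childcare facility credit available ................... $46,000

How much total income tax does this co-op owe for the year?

Alternative floor tax:
  Adjusted income: $421,000 + $29,000 + $82,000 + $54,000 = $586,000
  Exemption: 25% × ($586,000 − $198,000) = $97,000 ≥ $22,000, so the exemption is fully phased out
  Base: $586,000 − $0 = $586,000
  $586,000 × 10% = $58,600

Ordinary income tax:
  $308,000 × 8% = $24,640
  $7,000 × 13% = $910
  $106,000 × 22% = $23,320
  → $48,870
  Less childcare facility credit $46,000 → $2,870

$58,600 > $2,870, so the alternative floor tax is the binding amount.

$58,600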